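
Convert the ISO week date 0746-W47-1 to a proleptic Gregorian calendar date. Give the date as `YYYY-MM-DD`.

ISO week 1 of 746 is the week containing the first Thursday of 746.
Week 47, day 1 (Monday) lands on 0746-11-18.

0746-11-18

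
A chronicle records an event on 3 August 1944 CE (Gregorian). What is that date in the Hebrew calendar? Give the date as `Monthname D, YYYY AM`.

Julian Day Number of the source date = 2431306.
Converting JDN 2431306 to the Hebrew calendar gives 14 Av 5704 AM.

Av 14, 5704 AM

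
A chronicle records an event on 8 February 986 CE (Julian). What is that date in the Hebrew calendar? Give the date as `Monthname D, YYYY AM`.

Shevat 26, 4746 AM

The source date corresponds to 13 February 986 in the proleptic Gregorian calendar (JDN 2081233).
That day falls on 26 Shevat 4746 AM in the Hebrew calendar.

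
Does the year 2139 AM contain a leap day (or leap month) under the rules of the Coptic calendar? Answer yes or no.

2139 mod 4 = 3; in the Coptic calendar a year is leap when year mod 4 = 3, so it is a leap year.

yes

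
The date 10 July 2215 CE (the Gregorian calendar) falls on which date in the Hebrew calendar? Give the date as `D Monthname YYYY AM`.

12 Tammuz 5975 AM

Julian Day Number of the source date = 2530262.
Converting JDN 2530262 to the Hebrew calendar gives 12 Tammuz 5975 AM.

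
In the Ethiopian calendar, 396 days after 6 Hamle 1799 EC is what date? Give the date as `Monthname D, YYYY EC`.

The starting date is JDN 2381245; 2381245 + 396 = 2381641.
JDN 2381641 corresponds to Nehase 6, 1800 EC.

Nehase 6, 1800 EC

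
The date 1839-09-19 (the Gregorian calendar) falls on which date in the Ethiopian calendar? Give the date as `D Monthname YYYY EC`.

9 Meskerem 1832 EC

Julian Day Number of the source date = 2393002.
Converting JDN 2393002 to the Ethiopian calendar gives 9 Meskerem 1832 EC.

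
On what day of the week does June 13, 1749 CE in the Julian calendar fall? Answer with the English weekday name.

Tuesday

This is JDN 2360044 (24 June 1749 Gregorian).
2360044 ≡ 1 (mod 7); counting from Monday = 0 gives Tuesday.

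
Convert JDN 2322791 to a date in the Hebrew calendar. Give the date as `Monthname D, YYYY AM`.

Sivan 23, 5407 AM

The Gregorian equivalent of JDN 2322791 is 26 June 1647.
In the Hebrew calendar that day is Sivan 23, 5407 AM.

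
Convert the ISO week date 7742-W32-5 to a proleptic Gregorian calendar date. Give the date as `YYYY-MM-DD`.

ISO week 1 of 7742 is the week containing the first Thursday of 7742.
Week 32, day 5 (Friday) lands on 7742-08-10.

7742-08-10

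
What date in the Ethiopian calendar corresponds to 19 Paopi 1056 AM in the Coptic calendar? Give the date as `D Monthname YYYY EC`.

19 Tikimt 1332 EC

Julian Day Number of the source date = 2210417.
Converting JDN 2210417 to the Ethiopian calendar gives 19 Tikimt 1332 EC.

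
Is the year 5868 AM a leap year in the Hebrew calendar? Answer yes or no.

no

Hebrew year 5868 is year 16 of its 19-year Metonic cycle; leap years are at positions 3, 6, 8, 11, 14, 17, 19, so it is a common year (12 months).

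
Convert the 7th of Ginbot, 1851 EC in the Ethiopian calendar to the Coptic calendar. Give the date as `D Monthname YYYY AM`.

7 Pashons 1575 AM

Both dates share Julian Day Number 2400179; in the Coptic calendar that is 7 Pashons 1575 AM.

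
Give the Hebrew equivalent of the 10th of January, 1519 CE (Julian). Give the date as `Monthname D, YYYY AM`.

The source date corresponds to 20 January 1519 in the proleptic Gregorian calendar (JDN 2275882).
That day falls on 8 Shevat 5279 AM in the Hebrew calendar.

Shevat 8, 5279 AM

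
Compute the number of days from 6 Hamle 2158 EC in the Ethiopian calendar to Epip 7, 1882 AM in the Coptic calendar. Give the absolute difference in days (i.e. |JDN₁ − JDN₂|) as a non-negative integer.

1

First date → JDN 2512370; second date → JDN 2512371.
The interval is |2512370 − 2512371| = 1 day.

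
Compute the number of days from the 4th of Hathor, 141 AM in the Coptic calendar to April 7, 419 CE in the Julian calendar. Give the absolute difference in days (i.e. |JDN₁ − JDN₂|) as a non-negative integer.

2034

First date → JDN 1876228; second date → JDN 1874194.
The interval is |1876228 − 1874194| = 2034 days.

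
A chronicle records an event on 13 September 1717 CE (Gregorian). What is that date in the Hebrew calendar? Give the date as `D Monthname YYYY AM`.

Both dates share Julian Day Number 2348437; in the Hebrew calendar that is 8 Tishrei 5478 AM.

8 Tishrei 5478 AM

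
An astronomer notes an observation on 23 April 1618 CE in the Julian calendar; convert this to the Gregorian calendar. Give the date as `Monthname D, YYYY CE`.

At this point the Julian calendar is 10 days behind the Gregorian.
23 April 1618 Julian + 10 days → 3 May 1618 Gregorian.

May 3, 1618 CE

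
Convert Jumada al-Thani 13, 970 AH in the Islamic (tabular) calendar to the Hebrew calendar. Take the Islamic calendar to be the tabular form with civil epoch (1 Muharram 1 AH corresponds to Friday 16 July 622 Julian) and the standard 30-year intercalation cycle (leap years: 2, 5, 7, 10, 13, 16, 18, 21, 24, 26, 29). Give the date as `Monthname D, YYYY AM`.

Adar I 14, 5323 AM

The source date corresponds to 17 February 1563 in the proleptic Gregorian calendar (JDN 2291981).
That day falls on 14 Adar I 5323 AM in the Hebrew calendar.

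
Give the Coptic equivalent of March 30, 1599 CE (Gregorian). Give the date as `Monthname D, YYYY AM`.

Paremhat 24, 1315 AM

Julian Day Number of the source date = 2305171.
Converting JDN 2305171 to the Coptic calendar gives 24 Paremhat 1315 AM.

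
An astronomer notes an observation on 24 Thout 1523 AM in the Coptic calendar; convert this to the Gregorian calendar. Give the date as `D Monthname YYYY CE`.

Julian Day Number of the source date = 2380963.
Converting JDN 2380963 to the Gregorian calendar gives 3 October 1806 CE.

3 October 1806 CE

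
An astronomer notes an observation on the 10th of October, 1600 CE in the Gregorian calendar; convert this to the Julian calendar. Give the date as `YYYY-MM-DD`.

For dates in this range the Gregorian date is 10 days ahead of the Julian.
10 October 1600 Gregorian − 10 days → 30 September 1600 Julian.

1600-09-30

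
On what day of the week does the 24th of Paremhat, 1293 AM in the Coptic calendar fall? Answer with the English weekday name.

This is JDN 2297136 (30 March 1577 Gregorian).
2297136 ≡ 2 (mod 7); counting from Monday = 0 gives Wednesday.

Wednesday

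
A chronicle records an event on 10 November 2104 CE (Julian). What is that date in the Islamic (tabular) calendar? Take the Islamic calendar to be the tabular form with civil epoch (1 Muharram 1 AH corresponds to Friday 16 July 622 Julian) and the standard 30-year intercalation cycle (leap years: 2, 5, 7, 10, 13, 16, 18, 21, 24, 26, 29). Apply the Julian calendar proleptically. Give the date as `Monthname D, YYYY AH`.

Dhu al-Qa'dah 6, 1528 AH

The source date corresponds to 24 November 2104 in the Gregorian calendar (JDN 2489858).
That day falls on 6 Dhu al-Qa'dah 1528 AH in the tabular Islamic calendar.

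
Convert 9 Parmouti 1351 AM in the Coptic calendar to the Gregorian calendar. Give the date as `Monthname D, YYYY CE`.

Both dates share Julian Day Number 2318335; in the Gregorian calendar that is 14 April 1635 CE.

April 14, 1635 CE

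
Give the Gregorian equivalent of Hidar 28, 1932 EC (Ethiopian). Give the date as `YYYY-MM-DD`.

1939-12-08

Julian Day Number of the source date = 2429606.
Converting JDN 2429606 to the Gregorian calendar gives 8 December 1939 CE.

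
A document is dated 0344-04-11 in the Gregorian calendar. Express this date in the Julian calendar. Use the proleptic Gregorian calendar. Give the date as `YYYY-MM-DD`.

0344-04-10

The Julian–Gregorian offset here is 1 day (Julian trailing).
11 April 344 Gregorian − 1 day → 10 April 344 Julian.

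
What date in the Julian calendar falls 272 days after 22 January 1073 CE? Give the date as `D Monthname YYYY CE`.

JDN of 22 January 1073 CE = 2112993.
2112993 + 272 = 2113265.
JDN 2113265 in the Julian calendar is 21 October 1073 CE.

21 October 1073 CE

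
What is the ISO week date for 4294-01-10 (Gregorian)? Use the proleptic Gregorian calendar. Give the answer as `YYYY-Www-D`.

4294-W02-3

The weekday is Wednesday (ISO weekday 3).
That Wednesday belongs to ISO week 2 of ISO year 4294.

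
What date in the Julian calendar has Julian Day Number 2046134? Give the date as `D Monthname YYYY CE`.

The proleptic Gregorian equivalent of JDN 2046134 is 8 January 890.
In the Julian calendar that day is 4 January 890 CE.

4 January 890 CE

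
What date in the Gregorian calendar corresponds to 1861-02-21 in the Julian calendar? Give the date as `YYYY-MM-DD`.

1861-03-05

At this point the Julian calendar is 12 days behind the Gregorian.
21 February 1861 Julian + 12 days → 5 March 1861 Gregorian.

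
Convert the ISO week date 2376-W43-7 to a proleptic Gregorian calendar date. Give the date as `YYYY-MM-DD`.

2376-10-24

ISO week 1 of 2376 is the week containing the first Thursday of 2376.
Week 43, day 7 (Sunday) lands on 2376-10-24.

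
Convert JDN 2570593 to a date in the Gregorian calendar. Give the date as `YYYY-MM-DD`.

2325-12-11

JDN 2451545 is 1 Jan 2000; 2570593 is +119048 days from there.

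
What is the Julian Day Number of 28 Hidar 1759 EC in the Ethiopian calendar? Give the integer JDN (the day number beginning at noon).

2366417

Equivalently 5 December 1766 (Gregorian).
JDN 2451545 is 1 January 2000 CE (Gregorian); the target day is −85128 days from there, so JDN = 2366417.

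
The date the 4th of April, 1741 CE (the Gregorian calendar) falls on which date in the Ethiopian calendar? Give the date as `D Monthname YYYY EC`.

28 Megabit 1733 EC

Julian Day Number of the source date = 2357041.
Converting JDN 2357041 to the Ethiopian calendar gives 28 Megabit 1733 EC.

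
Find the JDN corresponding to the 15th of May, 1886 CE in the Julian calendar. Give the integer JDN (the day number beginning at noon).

2410054

In the Gregorian calendar the same day is 27 May 1886.
JDN 2400001 is 17 November 1858 CE (Gregorian), MJD 0; the target day is +10053 days from there, so JDN = 2410054.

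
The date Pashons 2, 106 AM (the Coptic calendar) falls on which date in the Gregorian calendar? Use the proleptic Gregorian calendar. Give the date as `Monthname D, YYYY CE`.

April 28, 390 CE

Julian Day Number of the source date = 1863622.
Converting JDN 1863622 to the Gregorian calendar gives 28 April 390 CE.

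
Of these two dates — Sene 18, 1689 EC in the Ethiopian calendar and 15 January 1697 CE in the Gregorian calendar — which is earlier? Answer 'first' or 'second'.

second

Converting both to JDN: 2341050 vs 2340892; the smaller is the second.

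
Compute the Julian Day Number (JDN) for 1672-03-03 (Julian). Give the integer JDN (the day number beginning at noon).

Equivalently 13 March 1672 (Gregorian).
JDN 2400001 is 17 November 1858 CE (Gregorian), MJD 0; the target day is −68183 days from there, so JDN = 2331818.

2331818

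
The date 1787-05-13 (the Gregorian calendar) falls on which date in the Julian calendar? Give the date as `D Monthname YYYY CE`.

2 May 1787 CE

For dates in this range the Gregorian date is 11 days ahead of the Julian.
13 May 1787 Gregorian − 11 days → 2 May 1787 Julian.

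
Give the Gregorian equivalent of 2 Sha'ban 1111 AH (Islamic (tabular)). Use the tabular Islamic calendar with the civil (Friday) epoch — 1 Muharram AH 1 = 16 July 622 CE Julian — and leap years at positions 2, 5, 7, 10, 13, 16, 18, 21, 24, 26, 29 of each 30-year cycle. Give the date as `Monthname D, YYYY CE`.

Both dates share Julian Day Number 2341995; in the Gregorian calendar that is 23 January 1700 CE.

January 23, 1700 CE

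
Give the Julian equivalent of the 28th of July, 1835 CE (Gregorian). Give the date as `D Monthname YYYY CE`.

At this point the Julian calendar is 12 days behind the Gregorian.
28 July 1835 Gregorian − 12 days → 16 July 1835 Julian.

16 July 1835 CE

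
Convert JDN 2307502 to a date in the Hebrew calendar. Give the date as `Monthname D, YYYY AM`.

The Gregorian equivalent of JDN 2307502 is 16 August 1605.
In the Hebrew calendar that day is Elul 2, 5365 AM.

Elul 2, 5365 AM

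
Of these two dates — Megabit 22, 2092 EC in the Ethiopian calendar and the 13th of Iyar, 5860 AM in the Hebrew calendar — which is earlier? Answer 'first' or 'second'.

Converting both to JDN: 2488160 vs 2488211; the smaller is the first.

first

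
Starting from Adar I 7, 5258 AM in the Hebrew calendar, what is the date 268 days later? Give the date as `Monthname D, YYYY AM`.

Cheshvan 9, 5259 AM

JDN of Adar I 7, 5258 AM = 2268232.
2268232 + 268 = 2268500.
JDN 2268500 in the Hebrew calendar is Cheshvan 9, 5259 AM.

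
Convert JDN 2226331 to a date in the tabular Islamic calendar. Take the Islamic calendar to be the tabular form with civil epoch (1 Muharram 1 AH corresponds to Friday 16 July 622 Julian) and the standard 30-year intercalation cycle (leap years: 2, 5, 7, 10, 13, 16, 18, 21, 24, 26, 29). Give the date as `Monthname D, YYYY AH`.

Rabi' al-Awwal 10, 785 AH

The proleptic Gregorian equivalent of JDN 2226331 is 21 May 1383.
In the tabular Islamic calendar that day is Rabi' al-Awwal 10, 785 AH.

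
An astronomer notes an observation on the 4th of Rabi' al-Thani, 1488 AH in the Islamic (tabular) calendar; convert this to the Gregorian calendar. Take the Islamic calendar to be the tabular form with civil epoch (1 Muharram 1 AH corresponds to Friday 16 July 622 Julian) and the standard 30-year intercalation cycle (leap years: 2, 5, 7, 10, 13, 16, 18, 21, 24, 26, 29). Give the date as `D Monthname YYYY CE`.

8 July 2065 CE

Both dates share Julian Day Number 2475475; in the Gregorian calendar that is 8 July 2065 CE.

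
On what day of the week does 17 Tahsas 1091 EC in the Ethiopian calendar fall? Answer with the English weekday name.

Equivalently 19 December 1098 Gregorian, JDN 2122449.
JDN 2122449 mod 7 = 0, and JDN 0 was a Monday, so this is a Monday.

Monday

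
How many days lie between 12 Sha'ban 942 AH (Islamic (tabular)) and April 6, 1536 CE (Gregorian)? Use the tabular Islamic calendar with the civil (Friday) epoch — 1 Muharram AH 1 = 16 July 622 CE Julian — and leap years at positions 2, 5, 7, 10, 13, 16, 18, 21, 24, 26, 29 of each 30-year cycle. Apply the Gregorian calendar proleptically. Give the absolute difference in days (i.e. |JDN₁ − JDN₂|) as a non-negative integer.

51

JDN of the first date = 2282117.
JDN of the second date = 2282168.
|2282168 − 2282117| = 51.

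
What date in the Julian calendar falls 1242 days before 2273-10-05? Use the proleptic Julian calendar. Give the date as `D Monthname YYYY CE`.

12 May 2270 CE

JDN of 2273-10-05 = 2551549.
2551549 − 1242 = 2550307.
JDN 2550307 in the Julian calendar is 12 May 2270 CE.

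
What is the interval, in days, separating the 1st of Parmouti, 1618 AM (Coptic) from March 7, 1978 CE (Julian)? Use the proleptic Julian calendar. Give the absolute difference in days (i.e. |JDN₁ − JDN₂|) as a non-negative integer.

JDN of the first date = 2415849.
JDN of the second date = 2443588.
|2443588 − 2415849| = 27739.

27739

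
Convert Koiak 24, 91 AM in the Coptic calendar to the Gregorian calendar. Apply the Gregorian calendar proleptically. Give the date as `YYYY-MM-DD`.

0374-12-21

Julian Day Number of the source date = 1858015.
Converting JDN 1858015 to the Gregorian calendar gives 21 December 374 CE.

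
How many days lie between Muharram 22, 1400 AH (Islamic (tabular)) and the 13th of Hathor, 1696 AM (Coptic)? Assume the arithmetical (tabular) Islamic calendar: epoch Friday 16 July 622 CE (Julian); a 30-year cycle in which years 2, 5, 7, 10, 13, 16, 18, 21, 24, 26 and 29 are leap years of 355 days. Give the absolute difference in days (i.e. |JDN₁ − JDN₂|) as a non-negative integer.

JDN of the first date = 2444220.
JDN of the second date = 2444201.
|2444201 − 2444220| = 19.

19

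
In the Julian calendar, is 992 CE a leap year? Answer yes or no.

992 mod 4 = 0, so it is a leap year in the Julian calendar.

yes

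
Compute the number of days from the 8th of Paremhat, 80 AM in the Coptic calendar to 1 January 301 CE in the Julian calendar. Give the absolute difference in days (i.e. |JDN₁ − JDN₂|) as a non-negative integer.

23073

First date → JDN 1854072; second date → JDN 1830999.
The interval is |1854072 − 1830999| = 23073 days.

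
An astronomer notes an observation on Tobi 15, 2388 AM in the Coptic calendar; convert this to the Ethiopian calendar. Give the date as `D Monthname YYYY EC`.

15 Tir 2664 EC

The source date corresponds to 29 January 2672 in the Gregorian calendar (JDN 2697016).
That day falls on 15 Tir 2664 EC in the Ethiopian calendar.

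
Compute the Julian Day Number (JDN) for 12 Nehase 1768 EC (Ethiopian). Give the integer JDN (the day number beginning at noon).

In the Gregorian calendar the same day is 16 August 1776.
JDN 2299161 is 15 October 1582 CE (Gregorian); the target day is +70798 days from there, so JDN = 2369959.

2369959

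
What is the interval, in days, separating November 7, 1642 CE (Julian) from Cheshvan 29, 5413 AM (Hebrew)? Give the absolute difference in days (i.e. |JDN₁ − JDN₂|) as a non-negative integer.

3636

First date → JDN 2321109; second date → JDN 2324745.
The interval is |2321109 − 2324745| = 3636 days.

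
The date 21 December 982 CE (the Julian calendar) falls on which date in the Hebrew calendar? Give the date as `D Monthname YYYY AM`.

3 Tevet 4743 AM

Both dates share Julian Day Number 2080088; in the Hebrew calendar that is 3 Tevet 4743 AM.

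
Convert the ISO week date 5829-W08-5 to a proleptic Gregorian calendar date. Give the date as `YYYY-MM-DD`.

5829-02-20

ISO week 1 of 5829 is the week containing the first Thursday of 5829.
Week 8, day 5 (Friday) lands on 5829-02-20.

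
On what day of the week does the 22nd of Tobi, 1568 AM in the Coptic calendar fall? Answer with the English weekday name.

Friday

Equivalently 30 January 1852 Gregorian, JDN 2397518.
Since JDN mod 7 = 4 (0 = Monday), the day is Friday.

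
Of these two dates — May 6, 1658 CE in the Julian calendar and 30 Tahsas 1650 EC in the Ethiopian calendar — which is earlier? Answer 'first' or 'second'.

second

Converting both to JDN: 2326768 vs 2326637; the smaller is the second.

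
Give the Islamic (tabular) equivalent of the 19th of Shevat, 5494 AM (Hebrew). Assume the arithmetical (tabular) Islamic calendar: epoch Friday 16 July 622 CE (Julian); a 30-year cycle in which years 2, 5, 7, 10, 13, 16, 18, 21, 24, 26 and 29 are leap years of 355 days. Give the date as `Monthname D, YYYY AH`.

Julian Day Number of the source date = 2354413.
Converting JDN 2354413 to the tabular Islamic calendar gives 17 Sha'ban 1146 AH.

Sha'ban 17, 1146 AH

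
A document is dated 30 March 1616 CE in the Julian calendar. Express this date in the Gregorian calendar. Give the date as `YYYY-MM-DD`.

At this point the Julian calendar is 10 days behind the Gregorian.
30 March 1616 Julian + 10 days → 9 April 1616 Gregorian.

1616-04-09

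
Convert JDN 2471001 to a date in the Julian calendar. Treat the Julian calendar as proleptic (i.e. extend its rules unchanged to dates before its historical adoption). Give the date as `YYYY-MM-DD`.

2053-03-26

JDN 2471001 is 8 April 2053 in the Gregorian calendar.
In the Julian calendar that day is 2053-03-26.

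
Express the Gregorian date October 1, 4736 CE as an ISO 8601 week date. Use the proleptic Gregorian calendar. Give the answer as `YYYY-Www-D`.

4736-W40-4

The weekday is Thursday (ISO weekday 4).
That Thursday belongs to ISO week 40 of ISO year 4736.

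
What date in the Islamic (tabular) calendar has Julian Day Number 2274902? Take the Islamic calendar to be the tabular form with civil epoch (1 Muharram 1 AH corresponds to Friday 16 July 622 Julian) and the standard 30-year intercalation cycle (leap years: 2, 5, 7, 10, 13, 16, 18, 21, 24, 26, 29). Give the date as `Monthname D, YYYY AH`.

Rabi' al-Thani 2, 922 AH

JDN 2274902 is 15 May 1516 in the proleptic Gregorian calendar.
In the tabular Islamic calendar that day is Rabi' al-Thani 2, 922 AH.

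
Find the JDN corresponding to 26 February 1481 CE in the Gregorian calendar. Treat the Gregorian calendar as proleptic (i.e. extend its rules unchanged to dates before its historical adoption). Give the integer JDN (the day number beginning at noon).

JDN 2299161 is 15 October 1582 CE (Gregorian); the target day is −37120 days from there, so JDN = 2262041.

2262041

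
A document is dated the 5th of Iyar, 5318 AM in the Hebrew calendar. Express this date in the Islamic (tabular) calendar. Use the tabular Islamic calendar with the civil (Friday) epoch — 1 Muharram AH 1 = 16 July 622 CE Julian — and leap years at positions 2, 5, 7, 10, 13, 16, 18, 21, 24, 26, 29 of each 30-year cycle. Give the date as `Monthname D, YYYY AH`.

Rajab 5, 965 AH

Both dates share Julian Day Number 2290230; in the tabular Islamic calendar that is 5 Rajab 965 AH.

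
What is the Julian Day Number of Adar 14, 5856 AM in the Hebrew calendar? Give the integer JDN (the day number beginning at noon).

2486676

In the Gregorian calendar the same day is 8 March 2096.
JDN 2400001 is 17 November 1858 CE (Gregorian), MJD 0; the target day is +86675 days from there, so JDN = 2486676.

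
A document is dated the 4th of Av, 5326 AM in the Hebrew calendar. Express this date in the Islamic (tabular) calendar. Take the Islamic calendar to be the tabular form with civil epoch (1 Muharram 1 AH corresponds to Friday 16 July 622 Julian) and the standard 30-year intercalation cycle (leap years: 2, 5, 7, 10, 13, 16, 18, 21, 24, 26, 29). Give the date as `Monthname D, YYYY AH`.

Julian Day Number of the source date = 2293240.
Converting JDN 2293240 to the tabular Islamic calendar gives 2 Muharram 974 AH.

Muharram 2, 974 AH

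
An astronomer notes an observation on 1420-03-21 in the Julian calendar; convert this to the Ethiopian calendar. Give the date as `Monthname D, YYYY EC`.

Julian Day Number of the source date = 2239793.
Converting JDN 2239793 to the Ethiopian calendar gives 25 Megabit 1412 EC.

Megabit 25, 1412 EC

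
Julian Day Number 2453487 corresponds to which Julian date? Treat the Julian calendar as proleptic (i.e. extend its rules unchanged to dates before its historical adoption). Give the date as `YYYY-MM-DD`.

2005-04-13

JDN 2453487 is 26 April 2005 in the Gregorian calendar.
In the Julian calendar that day is 2005-04-13.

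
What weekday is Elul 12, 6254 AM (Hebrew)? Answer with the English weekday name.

Sunday

In the Gregorian calendar this is 12 September 2494 (JDN 2632230).
JDN 2632230 mod 7 = 6, and JDN 0 was a Monday, so this is a Sunday.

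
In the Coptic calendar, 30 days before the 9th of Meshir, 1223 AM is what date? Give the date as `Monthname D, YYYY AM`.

Tobi 9, 1223 AM

JDN of the 9th of Meshir, 1223 AM = 2271523.
2271523 − 30 = 2271493.
JDN 2271493 in the Coptic calendar is Tobi 9, 1223 AM.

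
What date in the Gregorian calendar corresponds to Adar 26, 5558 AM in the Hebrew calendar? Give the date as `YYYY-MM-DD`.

1798-03-14

Both dates share Julian Day Number 2377839; in the Gregorian calendar that is 14 March 1798 CE.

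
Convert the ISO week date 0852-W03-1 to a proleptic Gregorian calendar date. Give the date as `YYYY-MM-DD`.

ISO week 1 of 852 is the week containing the first Thursday of 852.
Week 3, day 1 (Monday) lands on 0852-01-15.

0852-01-15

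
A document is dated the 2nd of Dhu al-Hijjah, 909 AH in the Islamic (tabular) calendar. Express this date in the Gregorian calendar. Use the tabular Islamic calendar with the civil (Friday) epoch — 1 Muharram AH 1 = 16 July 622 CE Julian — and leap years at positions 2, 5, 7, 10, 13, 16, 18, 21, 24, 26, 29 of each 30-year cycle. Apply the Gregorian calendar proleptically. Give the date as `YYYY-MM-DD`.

1504-05-27

Both dates share Julian Day Number 2270531; in the Gregorian calendar that is 27 May 1504 CE.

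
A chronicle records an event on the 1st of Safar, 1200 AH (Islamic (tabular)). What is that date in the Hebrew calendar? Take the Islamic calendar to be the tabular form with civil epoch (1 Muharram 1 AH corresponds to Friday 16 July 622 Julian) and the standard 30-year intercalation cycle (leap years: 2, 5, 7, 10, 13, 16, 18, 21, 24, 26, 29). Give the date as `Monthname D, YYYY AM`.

The source date corresponds to 4 December 1785 in the Gregorian calendar (JDN 2373356).
That day falls on 3 Tevet 5546 AM in the Hebrew calendar.

Tevet 3, 5546 AM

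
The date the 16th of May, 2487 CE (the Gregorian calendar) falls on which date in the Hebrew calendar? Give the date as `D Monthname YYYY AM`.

Julian Day Number of the source date = 2629554.
Converting JDN 2629554 to the Hebrew calendar gives 23 Iyar 6247 AM.

23 Iyar 6247 AM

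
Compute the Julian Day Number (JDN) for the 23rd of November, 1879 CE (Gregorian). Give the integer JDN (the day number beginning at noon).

JDN 2400001 is 17 November 1858 CE (Gregorian), MJD 0; the target day is +7676 days from there, so JDN = 2407677.

2407677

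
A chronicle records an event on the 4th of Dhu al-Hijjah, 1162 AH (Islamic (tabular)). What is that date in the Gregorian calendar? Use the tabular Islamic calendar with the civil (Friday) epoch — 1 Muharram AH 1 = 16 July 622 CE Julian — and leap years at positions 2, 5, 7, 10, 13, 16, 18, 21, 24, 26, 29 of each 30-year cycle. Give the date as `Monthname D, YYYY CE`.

Julian Day Number of the source date = 2360188.
Converting JDN 2360188 to the Gregorian calendar gives 15 November 1749 CE.

November 15, 1749 CE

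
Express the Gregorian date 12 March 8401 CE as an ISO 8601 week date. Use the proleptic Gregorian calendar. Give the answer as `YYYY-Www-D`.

The weekday is Monday (ISO weekday 1).
That Monday belongs to ISO week 11 of ISO year 8401.

8401-W11-1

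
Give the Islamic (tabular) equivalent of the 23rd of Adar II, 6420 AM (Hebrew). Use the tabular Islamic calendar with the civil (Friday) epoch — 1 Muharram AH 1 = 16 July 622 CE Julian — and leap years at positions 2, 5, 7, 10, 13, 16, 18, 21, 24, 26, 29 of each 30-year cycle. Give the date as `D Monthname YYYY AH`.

23 Rabi' al-Awwal 2101 AH

The source date corresponds to 27 March 2660 in the Gregorian calendar (JDN 2692691).
That day falls on 23 Rabi' al-Awwal 2101 AH in the tabular Islamic calendar.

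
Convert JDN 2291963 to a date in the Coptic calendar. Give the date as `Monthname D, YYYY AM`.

Tobi 25, 1279 AM

JDN 2291963 is 30 January 1563 in the proleptic Gregorian calendar.
In the Coptic calendar that day is Tobi 25, 1279 AM.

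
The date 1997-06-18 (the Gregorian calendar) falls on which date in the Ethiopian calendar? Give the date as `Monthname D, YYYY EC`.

Julian Day Number of the source date = 2450618.
Converting JDN 2450618 to the Ethiopian calendar gives 11 Sene 1989 EC.

Sene 11, 1989 EC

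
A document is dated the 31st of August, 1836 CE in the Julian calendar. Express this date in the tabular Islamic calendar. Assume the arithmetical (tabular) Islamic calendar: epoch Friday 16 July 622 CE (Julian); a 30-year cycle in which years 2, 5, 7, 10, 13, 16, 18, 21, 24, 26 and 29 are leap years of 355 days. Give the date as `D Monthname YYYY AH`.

30 Jumada al-Awwal 1252 AH

The source date corresponds to 12 September 1836 in the Gregorian calendar (JDN 2391900).
That day falls on 30 Jumada al-Awwal 1252 AH in the tabular Islamic calendar.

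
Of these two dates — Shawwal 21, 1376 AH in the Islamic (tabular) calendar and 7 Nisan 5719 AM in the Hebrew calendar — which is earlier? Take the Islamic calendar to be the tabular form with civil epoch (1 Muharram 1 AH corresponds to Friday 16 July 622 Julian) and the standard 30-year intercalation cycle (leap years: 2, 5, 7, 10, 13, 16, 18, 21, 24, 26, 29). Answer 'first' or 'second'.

first

The two dates have Julian Day Numbers 2435980 and 2436674 respectively.
Since 2435980 < 2436674, the first date comes first.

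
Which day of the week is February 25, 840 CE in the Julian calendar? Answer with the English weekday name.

Wednesday

This is JDN 2027923 (29 February 840 Gregorian).
Since JDN mod 7 = 2 (0 = Monday), the day is Wednesday.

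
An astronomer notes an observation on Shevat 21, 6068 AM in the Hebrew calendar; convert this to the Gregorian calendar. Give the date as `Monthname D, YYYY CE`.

February 14, 2308 CE

Julian Day Number of the source date = 2564083.
Converting JDN 2564083 to the Gregorian calendar gives 14 February 2308 CE.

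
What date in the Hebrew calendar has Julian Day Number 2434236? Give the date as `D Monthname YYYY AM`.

20 Av 5712 AM

JDN 2434236 is 11 August 1952 in the Gregorian calendar.
In the Hebrew calendar that day is 20 Av 5712 AM.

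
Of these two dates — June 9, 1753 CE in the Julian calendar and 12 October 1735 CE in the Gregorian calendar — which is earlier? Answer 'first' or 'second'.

First date → JDN 2361501; second date → JDN 2355040.
JDN 2355040 < JDN 2361501, so the second date is earlier.

second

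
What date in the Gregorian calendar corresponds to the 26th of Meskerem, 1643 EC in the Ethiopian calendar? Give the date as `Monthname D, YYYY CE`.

Both dates share Julian Day Number 2323986; in the Gregorian calendar that is 3 October 1650 CE.

October 3, 1650 CE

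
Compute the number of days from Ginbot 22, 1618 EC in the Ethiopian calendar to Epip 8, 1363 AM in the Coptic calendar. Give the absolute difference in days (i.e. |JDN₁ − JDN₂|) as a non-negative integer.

JDN of the first date = 2315091.
JDN of the second date = 2322807.
|2322807 − 2315091| = 7716.

7716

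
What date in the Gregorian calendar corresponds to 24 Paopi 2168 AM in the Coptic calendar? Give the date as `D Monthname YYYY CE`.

7 November 2451 CE

Both dates share Julian Day Number 2616580; in the Gregorian calendar that is 7 November 2451 CE.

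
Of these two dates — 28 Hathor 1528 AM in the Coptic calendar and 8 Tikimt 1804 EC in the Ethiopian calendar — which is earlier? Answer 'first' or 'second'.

Converting both to JDN: 2382854 vs 2382804; the smaller is the second.

second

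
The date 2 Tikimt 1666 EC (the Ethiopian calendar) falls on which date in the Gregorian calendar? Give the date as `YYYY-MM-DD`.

1673-10-09

Julian Day Number of the source date = 2332393.
Converting JDN 2332393 to the Gregorian calendar gives 9 October 1673 CE.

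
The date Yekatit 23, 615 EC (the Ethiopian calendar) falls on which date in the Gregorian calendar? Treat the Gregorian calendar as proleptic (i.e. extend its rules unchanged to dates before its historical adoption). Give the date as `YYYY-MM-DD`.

0623-02-20

Julian Day Number of the source date = 1948656.
Converting JDN 1948656 to the Gregorian calendar gives 20 February 623 CE.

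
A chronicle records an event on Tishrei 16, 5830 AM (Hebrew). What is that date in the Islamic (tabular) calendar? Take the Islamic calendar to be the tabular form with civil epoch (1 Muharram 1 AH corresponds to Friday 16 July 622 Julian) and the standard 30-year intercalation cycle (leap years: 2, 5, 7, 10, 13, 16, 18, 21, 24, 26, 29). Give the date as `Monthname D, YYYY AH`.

Sha'ban 14, 1492 AH

Julian Day Number of the source date = 2477021.
Converting JDN 2477021 to the tabular Islamic calendar gives 14 Sha'ban 1492 AH.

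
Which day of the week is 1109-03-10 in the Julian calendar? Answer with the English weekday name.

Wednesday

This is JDN 2126189 (17 March 1109 Gregorian).
2126189 ≡ 2 (mod 7); counting from Monday = 0 gives Wednesday.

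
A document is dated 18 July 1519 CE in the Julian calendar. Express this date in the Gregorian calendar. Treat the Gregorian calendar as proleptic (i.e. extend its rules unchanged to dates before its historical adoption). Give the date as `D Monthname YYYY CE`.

28 July 1519 CE

The Julian–Gregorian offset here is 10 days (Julian trailing).
18 July 1519 Julian + 10 days → 28 July 1519 Gregorian.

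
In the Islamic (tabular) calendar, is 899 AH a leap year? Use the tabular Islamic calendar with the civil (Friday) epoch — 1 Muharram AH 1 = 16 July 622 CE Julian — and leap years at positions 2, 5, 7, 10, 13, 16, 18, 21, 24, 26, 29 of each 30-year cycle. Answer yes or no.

Year 899 AH is year 29 of its 30-year cycle; leap positions are 2, 5, 7, 10, 13, 16, 18, 21, 24, 26, 29, so it is a leap year (355 days).

yes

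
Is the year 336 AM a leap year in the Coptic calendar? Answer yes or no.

no

336 mod 4 = 0; in the Coptic calendar a year is leap when year mod 4 = 3, so it is a common year.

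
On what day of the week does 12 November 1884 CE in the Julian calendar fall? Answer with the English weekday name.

This is JDN 2409505 (24 November 1884 Gregorian).
Since JDN mod 7 = 0 (0 = Monday), the day is Monday.

Monday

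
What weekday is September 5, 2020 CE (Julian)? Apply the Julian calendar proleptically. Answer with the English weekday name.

Friday

In the Gregorian calendar this is 18 September 2020 (JDN 2459111).
2459111 ≡ 4 (mod 7); counting from Monday = 0 gives Friday.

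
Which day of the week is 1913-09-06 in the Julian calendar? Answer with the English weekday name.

Friday

This is JDN 2420030 (19 September 1913 Gregorian).
Since JDN mod 7 = 4 (0 = Monday), the day is Friday.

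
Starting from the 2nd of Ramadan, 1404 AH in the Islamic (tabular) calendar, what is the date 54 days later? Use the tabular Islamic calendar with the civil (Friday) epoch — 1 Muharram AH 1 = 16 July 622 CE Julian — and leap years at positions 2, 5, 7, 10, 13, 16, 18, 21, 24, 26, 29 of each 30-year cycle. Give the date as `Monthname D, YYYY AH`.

Shawwal 26, 1404 AH

Counting 54 days forward from JDN 2445853 reaches JDN 2445907, which is Shawwal 26, 1404 AH.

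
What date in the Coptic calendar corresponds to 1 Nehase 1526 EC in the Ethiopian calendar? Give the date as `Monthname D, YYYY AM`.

The source date corresponds to 4 August 1534 in the proleptic Gregorian calendar (JDN 2281557).
That day falls on 1 Mesori 1250 AM in the Coptic calendar.

Mesori 1, 1250 AM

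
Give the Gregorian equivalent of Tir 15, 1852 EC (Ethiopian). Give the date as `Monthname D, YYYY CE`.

Julian Day Number of the source date = 2400433.
Converting JDN 2400433 to the Gregorian calendar gives 23 January 1860 CE.

January 23, 1860 CE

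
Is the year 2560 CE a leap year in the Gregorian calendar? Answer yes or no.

yes

2560 is divisible by 4 and not by 100, so it is a leap year.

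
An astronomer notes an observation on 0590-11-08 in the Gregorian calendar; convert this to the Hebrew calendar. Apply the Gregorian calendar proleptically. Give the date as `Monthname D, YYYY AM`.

Julian Day Number of the source date = 1936865.
Converting JDN 1936865 to the Hebrew calendar gives 4 Kislev 4351 AM.

Kislev 4, 4351 AM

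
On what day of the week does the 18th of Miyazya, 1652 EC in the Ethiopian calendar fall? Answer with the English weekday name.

This is JDN 2327476 (23 April 1660 Gregorian).
2327476 ≡ 4 (mod 7); counting from Monday = 0 gives Friday.

Friday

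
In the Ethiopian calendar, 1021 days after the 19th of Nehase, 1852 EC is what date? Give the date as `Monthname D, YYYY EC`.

Sene 5, 1855 EC

JDN of the 19th of Nehase, 1852 EC = 2400647.
2400647 + 1021 = 2401668.
JDN 2401668 in the Ethiopian calendar is Sene 5, 1855 EC.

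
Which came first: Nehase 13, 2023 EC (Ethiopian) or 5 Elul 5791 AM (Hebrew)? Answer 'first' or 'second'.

first

Converting both to JDN: 2463098 vs 2463103; the smaller is the first.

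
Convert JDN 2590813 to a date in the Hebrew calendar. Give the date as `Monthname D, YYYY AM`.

JDN 2590813 is 21 April 2381 in the Gregorian calendar.
In the Hebrew calendar that day is Nisan 25, 6141 AM.

Nisan 25, 6141 AM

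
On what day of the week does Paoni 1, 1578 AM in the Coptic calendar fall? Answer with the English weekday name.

Saturday

Equivalently 7 June 1862 Gregorian, JDN 2401299.
JDN 2401299 mod 7 = 5, and JDN 0 was a Monday, so this is a Saturday.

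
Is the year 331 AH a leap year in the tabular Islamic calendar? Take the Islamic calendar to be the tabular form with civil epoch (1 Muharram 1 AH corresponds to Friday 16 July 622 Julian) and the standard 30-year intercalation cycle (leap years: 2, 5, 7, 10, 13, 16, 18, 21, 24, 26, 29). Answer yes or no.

no

Year 331 AH is year 1 of its 30-year cycle; leap positions are 2, 5, 7, 10, 13, 16, 18, 21, 24, 26, 29, so it is a common year (354 days).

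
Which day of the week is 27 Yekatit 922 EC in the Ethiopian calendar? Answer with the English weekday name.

In the proleptic Gregorian calendar this is 26 February 930 (JDN 2060792).
JDN 2060792 mod 7 = 6, and JDN 0 was a Monday, so this is a Sunday.

Sunday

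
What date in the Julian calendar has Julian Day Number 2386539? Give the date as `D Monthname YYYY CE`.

27 December 1821 CE

The Gregorian equivalent of JDN 2386539 is 8 January 1822.
In the Julian calendar that day is 27 December 1821 CE.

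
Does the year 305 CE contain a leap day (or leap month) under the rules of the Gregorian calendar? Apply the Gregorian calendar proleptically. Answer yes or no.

no

305 is not divisible by 4, so it is a common year.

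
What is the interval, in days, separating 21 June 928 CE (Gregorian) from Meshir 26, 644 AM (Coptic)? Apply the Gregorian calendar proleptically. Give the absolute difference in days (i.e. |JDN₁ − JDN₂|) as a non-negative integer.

First date → JDN 2060177; second date → JDN 2060061.
The interval is |2060177 − 2060061| = 116 days.

116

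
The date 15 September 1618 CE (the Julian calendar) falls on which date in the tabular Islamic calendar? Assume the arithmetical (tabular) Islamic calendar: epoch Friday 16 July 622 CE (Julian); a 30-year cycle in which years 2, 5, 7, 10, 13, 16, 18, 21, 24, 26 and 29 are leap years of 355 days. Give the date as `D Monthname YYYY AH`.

5 Shawwal 1027 AH

Both dates share Julian Day Number 2312290; in the tabular Islamic calendar that is 5 Shawwal 1027 AH.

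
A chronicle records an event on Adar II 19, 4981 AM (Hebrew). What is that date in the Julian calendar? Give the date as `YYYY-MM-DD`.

Julian Day Number of the source date = 2167101.
Converting JDN 2167101 to the Julian calendar gives 14 March 1221 CE.

1221-03-14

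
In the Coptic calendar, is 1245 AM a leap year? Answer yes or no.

1245 mod 4 = 1; in the Coptic calendar a year is leap when year mod 4 = 3, so it is a common year.

no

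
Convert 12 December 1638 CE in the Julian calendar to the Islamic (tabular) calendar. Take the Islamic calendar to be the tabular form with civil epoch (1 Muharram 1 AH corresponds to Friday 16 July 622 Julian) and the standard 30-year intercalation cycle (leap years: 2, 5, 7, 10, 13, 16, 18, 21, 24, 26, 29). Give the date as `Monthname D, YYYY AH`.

Both dates share Julian Day Number 2319683; in the tabular Islamic calendar that is 15 Sha'ban 1048 AH.

Sha'ban 15, 1048 AH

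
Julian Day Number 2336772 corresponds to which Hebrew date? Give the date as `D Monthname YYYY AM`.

The Gregorian equivalent of JDN 2336772 is 5 October 1685.
In the Hebrew calendar that day is 7 Tishrei 5446 AM.

7 Tishrei 5446 AM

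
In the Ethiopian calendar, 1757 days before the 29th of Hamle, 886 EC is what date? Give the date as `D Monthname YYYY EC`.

Counting 1757 days back from JDN 2047795 reaches JDN 2046038, which is 3 Tikimt 882 EC.

3 Tikimt 882 EC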